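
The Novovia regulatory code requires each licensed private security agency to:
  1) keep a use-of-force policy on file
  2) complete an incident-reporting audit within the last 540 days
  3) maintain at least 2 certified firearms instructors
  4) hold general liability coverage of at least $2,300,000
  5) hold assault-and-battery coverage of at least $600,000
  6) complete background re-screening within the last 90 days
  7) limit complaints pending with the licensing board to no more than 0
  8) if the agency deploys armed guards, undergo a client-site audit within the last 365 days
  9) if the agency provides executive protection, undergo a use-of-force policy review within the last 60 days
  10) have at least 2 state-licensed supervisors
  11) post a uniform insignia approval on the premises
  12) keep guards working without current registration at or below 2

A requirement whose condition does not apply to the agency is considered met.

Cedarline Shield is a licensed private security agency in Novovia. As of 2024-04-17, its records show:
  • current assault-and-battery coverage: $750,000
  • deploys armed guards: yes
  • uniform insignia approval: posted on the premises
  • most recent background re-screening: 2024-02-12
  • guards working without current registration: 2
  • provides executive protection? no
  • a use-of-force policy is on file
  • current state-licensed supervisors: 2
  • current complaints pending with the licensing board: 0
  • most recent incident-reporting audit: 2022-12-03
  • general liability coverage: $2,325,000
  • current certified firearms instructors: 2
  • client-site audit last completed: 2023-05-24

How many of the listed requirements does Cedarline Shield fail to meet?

0

1. use-of-force policy present → met
2. incident-reporting audit 501 days ago vs limit 540 → met
3. certified firearms instructors 2 ≥ 2 → met
4. general liability coverage $2,325,000 ≥ $2,300,000 → met
5. assault-and-battery coverage $750,000 ≥ $600,000 → met
6. background re-screening 65 days ago vs limit 90 → met
7. complaints pending with the licensing board 0 ≤ 0 → met
8. condition 'deploys armed guards' holds; client-site audit 329 days ago vs limit 365 → met
9. condition 'provides executive protection' does not hold → requirement n/a → met
10. state-licensed supervisors 2 ≥ 2 → met
11. uniform insignia approval present → met
12. guards working without current registration 2 ≤ 2 → met
Not met: 0 of 12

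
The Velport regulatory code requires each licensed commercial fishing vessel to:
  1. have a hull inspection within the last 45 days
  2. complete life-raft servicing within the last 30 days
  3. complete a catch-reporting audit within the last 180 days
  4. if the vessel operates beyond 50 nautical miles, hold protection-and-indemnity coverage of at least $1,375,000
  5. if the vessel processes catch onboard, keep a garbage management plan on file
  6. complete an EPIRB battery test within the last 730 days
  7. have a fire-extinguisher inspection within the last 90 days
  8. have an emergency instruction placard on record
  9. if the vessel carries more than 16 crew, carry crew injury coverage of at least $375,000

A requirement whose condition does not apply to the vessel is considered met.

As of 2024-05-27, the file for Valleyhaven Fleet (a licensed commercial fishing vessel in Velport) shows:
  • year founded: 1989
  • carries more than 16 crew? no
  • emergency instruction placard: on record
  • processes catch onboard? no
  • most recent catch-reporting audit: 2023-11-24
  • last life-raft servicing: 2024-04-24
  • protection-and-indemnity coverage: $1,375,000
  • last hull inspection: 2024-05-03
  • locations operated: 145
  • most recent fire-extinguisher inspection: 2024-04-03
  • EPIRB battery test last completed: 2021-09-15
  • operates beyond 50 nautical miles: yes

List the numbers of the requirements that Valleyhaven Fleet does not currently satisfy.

1. hull inspection 24 days ago vs limit 45 → met
2. life-raft servicing 33 days ago vs limit 30 → not met
3. catch-reporting audit 185 days ago vs limit 180 → not met
4. condition 'operates beyond 50 nautical miles' holds; protection-and-indemnity coverage $1,375,000 ≥ $1,375,000 → met
5. condition 'processes catch onboard' does not hold → requirement n/a → met
6. EPIRB battery test 985 days ago vs limit 730 → not met
7. fire-extinguisher inspection 54 days ago vs limit 90 → met
8. emergency instruction placard present → met
9. condition 'carries more than 16 crew' does not hold → requirement n/a → met
Not met: 2, 3, 6

2, 3, 6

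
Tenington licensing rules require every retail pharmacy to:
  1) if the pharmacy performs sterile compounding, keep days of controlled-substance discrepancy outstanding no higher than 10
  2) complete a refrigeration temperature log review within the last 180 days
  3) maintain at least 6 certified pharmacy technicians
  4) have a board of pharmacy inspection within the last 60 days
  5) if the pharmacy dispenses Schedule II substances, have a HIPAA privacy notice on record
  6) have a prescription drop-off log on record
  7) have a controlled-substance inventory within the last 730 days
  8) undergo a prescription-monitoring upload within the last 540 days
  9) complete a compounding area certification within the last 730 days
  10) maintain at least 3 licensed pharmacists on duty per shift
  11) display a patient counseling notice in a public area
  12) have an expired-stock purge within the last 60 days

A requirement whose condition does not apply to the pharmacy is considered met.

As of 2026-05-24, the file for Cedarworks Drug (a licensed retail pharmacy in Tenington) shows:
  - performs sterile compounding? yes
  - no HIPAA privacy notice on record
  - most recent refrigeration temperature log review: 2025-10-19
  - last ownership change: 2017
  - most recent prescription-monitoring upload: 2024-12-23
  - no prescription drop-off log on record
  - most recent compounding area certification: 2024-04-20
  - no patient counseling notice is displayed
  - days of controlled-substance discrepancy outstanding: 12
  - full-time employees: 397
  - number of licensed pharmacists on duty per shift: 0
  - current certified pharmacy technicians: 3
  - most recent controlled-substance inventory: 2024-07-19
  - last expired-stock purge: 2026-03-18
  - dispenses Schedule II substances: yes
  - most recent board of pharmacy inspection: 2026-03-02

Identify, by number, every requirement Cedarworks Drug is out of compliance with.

1. condition 'performs sterile compounding' holds; days of controlled-substance discrepancy outstanding 12 > 10 → not met
2. refrigeration temperature log review 217 days ago vs limit 180 → not met
3. certified pharmacy technicians 3 < 6 → not met
4. board of pharmacy inspection 83 days ago vs limit 60 → not met
5. condition 'dispenses Schedule II substances' holds; HIPAA privacy notice absent → not met
6. prescription drop-off log absent → not met
7. controlled-substance inventory 674 days ago vs limit 730 → met
8. prescription-monitoring upload 517 days ago vs limit 540 → met
9. compounding area certification 764 days ago vs limit 730 → not met
10. licensed pharmacists on duty per shift 0 < 3 → not met
11. patient counseling notice absent → not met
12. expired-stock purge 67 days ago vs limit 60 → not met
Not met: 1, 2, 3, 4, 5, 6, 9, 10, 11, 12

1, 2, 3, 4, 5, 6, 9, 10, 11, 12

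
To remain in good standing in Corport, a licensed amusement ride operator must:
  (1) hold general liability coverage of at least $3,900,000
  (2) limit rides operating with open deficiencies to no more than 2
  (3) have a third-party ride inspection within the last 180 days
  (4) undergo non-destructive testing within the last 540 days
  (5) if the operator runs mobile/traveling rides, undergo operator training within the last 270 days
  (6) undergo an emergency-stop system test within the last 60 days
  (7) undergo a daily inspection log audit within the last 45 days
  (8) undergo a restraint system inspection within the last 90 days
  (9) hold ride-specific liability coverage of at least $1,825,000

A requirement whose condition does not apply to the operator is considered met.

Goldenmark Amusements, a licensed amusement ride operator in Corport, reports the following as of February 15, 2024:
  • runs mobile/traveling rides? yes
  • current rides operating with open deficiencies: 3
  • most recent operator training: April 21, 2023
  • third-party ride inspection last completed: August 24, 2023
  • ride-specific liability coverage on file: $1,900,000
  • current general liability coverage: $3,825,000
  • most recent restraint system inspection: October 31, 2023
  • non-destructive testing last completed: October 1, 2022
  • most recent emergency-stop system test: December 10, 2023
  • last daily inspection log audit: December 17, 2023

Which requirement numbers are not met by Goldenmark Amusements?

1, 2, 5, 6, 7, 8

1. general liability coverage $3,825,000 < $3,900,000 → not met
2. rides operating with open deficiencies 3 > 2 → not met
3. third-party ride inspection 175 days ago vs limit 180 → met
4. non-destructive testing 502 days ago vs limit 540 → met
5. condition 'runs mobile/traveling rides' holds; operator training 300 days ago vs limit 270 → not met
6. emergency-stop system test 67 days ago vs limit 60 → not met
7. daily inspection log audit 60 days ago vs limit 45 → not met
8. restraint system inspection 107 days ago vs limit 90 → not met
9. ride-specific liability coverage $1,900,000 ≥ $1,825,000 → met
Not met: 1, 2, 5, 6, 7, 8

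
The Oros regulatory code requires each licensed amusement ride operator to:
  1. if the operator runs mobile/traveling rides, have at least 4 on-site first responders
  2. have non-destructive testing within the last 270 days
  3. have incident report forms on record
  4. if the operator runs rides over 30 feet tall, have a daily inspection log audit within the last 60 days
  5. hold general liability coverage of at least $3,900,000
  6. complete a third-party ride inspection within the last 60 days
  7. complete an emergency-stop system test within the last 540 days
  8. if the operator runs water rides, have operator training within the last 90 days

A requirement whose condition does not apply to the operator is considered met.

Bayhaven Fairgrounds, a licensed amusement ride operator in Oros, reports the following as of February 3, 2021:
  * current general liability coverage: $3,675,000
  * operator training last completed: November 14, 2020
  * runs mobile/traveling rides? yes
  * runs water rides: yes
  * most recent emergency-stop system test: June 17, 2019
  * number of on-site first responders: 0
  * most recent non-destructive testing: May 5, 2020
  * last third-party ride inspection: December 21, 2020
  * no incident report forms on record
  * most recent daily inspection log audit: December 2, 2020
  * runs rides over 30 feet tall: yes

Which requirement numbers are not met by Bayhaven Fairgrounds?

1, 2, 3, 4, 5, 7

1. condition 'runs mobile/traveling rides' holds; on-site first responders 0 < 4 → not met
2. non-destructive testing 274 days ago vs limit 270 → not met
3. incident report forms absent → not met
4. condition 'runs rides over 30 feet tall' holds; daily inspection log audit 63 days ago vs limit 60 → not met
5. general liability coverage $3,675,000 < $3,900,000 → not met
6. third-party ride inspection 44 days ago vs limit 60 → met
7. emergency-stop system test 597 days ago vs limit 540 → not met
8. condition 'runs water rides' holds; operator training 81 days ago vs limit 90 → met
Not met: 1, 2, 3, 4, 5, 7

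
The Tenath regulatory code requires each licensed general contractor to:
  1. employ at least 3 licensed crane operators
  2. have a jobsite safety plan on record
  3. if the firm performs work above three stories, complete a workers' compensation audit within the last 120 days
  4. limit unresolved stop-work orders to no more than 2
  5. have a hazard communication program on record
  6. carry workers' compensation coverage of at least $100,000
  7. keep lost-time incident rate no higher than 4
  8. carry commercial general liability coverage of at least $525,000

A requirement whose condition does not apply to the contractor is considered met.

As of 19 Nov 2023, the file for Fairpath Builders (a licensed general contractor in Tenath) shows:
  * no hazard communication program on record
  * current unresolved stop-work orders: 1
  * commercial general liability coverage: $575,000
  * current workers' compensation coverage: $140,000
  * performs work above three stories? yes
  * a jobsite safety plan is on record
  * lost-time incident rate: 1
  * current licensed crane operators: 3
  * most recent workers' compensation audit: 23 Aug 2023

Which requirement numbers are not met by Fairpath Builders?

5

1. licensed crane operators 3 ≥ 3 → met
2. jobsite safety plan present → met
3. condition 'performs work above three stories' holds; workers' compensation audit 88 days ago vs limit 120 → met
4. unresolved stop-work orders 1 ≤ 2 → met
5. hazard communication program absent → not met
6. workers' compensation coverage $140,000 ≥ $100,000 → met
7. lost-time incident rate 1 ≤ 4 → met
8. commercial general liability coverage $575,000 ≥ $525,000 → met
Not met: 5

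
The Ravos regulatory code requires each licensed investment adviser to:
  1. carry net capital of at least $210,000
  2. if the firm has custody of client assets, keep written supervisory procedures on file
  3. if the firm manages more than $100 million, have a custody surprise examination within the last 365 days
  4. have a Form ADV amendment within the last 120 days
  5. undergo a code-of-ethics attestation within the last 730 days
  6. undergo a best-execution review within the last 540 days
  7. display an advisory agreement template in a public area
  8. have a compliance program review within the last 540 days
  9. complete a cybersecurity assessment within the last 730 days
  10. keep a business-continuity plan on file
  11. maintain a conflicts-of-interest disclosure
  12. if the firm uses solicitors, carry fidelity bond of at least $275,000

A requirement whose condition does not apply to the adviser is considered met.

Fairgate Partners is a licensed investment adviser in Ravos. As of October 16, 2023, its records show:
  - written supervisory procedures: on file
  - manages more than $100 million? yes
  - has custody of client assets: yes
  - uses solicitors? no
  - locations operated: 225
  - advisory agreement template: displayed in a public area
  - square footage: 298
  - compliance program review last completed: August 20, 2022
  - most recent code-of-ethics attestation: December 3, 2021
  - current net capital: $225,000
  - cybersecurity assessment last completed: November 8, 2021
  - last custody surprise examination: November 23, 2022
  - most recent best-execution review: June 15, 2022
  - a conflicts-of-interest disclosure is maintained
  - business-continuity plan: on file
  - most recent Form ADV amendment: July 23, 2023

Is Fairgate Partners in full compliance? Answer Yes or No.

Yes

1. net capital $225,000 ≥ $210,000 → met
2. condition 'has custody of client assets' holds; written supervisory procedures present → met
3. condition 'manages more than $100 million' holds; custody surprise examination 327 days ago vs limit 365 → met
4. Form ADV amendment 85 days ago vs limit 120 → met
5. code-of-ethics attestation 682 days ago vs limit 730 → met
6. best-execution review 488 days ago vs limit 540 → met
7. advisory agreement template present → met
8. compliance program review 422 days ago vs limit 540 → met
9. cybersecurity assessment 707 days ago vs limit 730 → met
10. business-continuity plan present → met
11. conflicts-of-interest disclosure present → met
12. condition 'uses solicitors' does not hold → requirement n/a → met
All met.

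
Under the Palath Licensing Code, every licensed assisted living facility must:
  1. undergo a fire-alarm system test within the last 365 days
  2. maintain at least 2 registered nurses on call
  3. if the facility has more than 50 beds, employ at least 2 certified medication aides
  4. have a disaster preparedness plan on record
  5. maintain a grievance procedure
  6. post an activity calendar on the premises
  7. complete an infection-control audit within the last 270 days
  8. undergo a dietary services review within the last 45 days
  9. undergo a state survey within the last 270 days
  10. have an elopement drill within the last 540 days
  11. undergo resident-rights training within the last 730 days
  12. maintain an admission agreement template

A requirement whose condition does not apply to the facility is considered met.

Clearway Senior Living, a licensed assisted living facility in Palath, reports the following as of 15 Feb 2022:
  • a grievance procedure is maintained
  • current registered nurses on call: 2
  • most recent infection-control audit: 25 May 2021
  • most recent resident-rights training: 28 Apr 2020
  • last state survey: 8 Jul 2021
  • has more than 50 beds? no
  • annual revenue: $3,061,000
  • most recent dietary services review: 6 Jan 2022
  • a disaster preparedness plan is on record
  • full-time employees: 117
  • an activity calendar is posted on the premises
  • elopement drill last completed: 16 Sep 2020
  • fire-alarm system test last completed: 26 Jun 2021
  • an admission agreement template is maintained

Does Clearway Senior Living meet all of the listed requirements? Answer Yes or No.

Yes

1. fire-alarm system test 234 days ago vs limit 365 → met
2. registered nurses on call 2 ≥ 2 → met
3. condition 'has more than 50 beds' does not hold → requirement n/a → met
4. disaster preparedness plan present → met
5. grievance procedure present → met
6. activity calendar present → met
7. infection-control audit 266 days ago vs limit 270 → met
8. dietary services review 40 days ago vs limit 45 → met
9. state survey 222 days ago vs limit 270 → met
10. elopement drill 517 days ago vs limit 540 → met
11. resident-rights training 658 days ago vs limit 730 → met
12. admission agreement template present → met
All met.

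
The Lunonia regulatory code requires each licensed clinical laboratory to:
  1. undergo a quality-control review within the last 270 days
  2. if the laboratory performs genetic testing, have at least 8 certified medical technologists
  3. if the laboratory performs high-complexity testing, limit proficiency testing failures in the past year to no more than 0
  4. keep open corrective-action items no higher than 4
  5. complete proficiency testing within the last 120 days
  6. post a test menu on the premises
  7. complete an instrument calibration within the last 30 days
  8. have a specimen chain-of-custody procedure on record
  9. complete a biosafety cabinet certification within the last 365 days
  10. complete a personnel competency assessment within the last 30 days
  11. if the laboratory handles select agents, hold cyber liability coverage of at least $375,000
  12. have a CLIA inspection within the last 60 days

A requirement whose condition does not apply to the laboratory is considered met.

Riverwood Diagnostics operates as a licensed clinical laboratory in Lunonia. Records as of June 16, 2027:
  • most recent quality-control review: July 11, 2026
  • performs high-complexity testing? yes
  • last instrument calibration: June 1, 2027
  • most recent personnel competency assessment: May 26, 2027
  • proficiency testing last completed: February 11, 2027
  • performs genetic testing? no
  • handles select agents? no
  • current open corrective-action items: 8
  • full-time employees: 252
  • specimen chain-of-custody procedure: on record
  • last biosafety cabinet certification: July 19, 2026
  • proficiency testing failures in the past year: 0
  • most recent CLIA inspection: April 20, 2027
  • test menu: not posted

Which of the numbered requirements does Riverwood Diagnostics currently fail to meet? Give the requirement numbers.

1. quality-control review 340 days ago vs limit 270 → not met
2. condition 'performs genetic testing' does not hold → requirement n/a → met
3. condition 'performs high-complexity testing' holds; proficiency testing failures in the past year 0 ≤ 0 → met
4. open corrective-action items 8 > 4 → not met
5. proficiency testing 125 days ago vs limit 120 → not met
6. test menu absent → not met
7. instrument calibration 15 days ago vs limit 30 → met
8. specimen chain-of-custody procedure present → met
9. biosafety cabinet certification 332 days ago vs limit 365 → met
10. personnel competency assessment 21 days ago vs limit 30 → met
11. condition 'handles select agents' does not hold → requirement n/a → met
12. CLIA inspection 57 days ago vs limit 60 → met
Not met: 1, 4, 5, 6

1, 4, 5, 6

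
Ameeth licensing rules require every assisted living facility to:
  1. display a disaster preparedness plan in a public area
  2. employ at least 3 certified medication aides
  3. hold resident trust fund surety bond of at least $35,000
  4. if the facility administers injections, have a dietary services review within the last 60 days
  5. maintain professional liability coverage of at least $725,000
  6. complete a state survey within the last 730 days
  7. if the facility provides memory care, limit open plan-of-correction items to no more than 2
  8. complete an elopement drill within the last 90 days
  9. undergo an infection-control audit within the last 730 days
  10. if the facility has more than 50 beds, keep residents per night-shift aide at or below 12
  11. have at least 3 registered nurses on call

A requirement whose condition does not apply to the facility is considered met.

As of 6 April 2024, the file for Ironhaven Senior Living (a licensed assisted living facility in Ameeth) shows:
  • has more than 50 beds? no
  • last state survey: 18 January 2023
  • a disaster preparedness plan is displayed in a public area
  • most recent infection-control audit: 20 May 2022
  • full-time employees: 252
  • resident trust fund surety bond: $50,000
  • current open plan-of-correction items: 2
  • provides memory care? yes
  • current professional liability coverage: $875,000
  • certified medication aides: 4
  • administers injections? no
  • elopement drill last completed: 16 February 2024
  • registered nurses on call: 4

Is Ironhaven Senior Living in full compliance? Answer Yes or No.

1. disaster preparedness plan present → met
2. certified medication aides 4 ≥ 3 → met
3. resident trust fund surety bond $50,000 ≥ $35,000 → met
4. condition 'administers injections' does not hold → requirement n/a → met
5. professional liability coverage $875,000 ≥ $725,000 → met
6. state survey 444 days ago vs limit 730 → met
7. condition 'provides memory care' holds; open plan-of-correction items 2 ≤ 2 → met
8. elopement drill 50 days ago vs limit 90 → met
9. infection-control audit 687 days ago vs limit 730 → met
10. condition 'has more than 50 beds' does not hold → requirement n/a → met
11. registered nurses on call 4 ≥ 3 → met
All met.

Yes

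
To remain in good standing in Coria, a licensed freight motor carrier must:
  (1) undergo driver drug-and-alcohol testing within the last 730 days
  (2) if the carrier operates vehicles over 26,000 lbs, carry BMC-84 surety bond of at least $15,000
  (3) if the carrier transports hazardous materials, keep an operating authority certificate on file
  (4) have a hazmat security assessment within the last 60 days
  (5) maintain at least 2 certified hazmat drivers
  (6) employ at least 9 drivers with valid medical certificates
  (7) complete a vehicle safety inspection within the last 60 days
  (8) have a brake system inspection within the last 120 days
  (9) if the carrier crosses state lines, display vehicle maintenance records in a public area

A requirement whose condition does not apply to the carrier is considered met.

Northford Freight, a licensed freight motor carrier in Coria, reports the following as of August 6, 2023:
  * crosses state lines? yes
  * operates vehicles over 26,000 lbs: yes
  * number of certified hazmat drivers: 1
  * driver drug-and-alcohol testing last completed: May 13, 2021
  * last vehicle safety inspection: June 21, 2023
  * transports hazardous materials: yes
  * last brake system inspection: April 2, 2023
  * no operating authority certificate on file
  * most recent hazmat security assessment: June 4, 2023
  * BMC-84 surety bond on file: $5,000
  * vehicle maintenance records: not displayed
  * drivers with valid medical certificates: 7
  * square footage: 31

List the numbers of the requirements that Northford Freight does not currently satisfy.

1. driver drug-and-alcohol testing 815 days ago vs limit 730 → not met
2. condition 'operates vehicles over 26,000 lbs' holds; BMC-84 surety bond $5,000 < $15,000 → not met
3. condition 'transports hazardous materials' holds; operating authority certificate absent → not met
4. hazmat security assessment 63 days ago vs limit 60 → not met
5. certified hazmat drivers 1 < 2 → not met
6. drivers with valid medical certificates 7 < 9 → not met
7. vehicle safety inspection 46 days ago vs limit 60 → met
8. brake system inspection 126 days ago vs limit 120 → not met
9. condition 'crosses state lines' holds; vehicle maintenance records absent → not met
Not met: 1, 2, 3, 4, 5, 6, 8, 9

1, 2, 3, 4, 5, 6, 8, 9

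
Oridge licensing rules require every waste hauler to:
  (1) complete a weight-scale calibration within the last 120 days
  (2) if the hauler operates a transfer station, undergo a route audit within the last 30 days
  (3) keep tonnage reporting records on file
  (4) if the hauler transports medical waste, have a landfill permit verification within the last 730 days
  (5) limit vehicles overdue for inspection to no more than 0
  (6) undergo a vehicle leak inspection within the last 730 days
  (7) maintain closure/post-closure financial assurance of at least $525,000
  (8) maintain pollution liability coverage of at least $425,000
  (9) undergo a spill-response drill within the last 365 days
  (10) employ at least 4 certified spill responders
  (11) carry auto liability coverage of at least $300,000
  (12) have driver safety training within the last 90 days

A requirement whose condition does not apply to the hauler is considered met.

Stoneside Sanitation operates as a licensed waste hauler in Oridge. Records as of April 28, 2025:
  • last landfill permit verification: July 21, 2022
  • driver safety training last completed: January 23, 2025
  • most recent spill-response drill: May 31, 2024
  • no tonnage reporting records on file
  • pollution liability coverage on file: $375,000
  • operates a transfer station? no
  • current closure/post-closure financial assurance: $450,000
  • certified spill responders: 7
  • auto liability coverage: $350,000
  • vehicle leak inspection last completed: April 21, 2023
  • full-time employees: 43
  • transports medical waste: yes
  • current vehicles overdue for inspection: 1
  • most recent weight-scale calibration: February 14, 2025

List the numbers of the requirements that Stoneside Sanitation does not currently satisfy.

3, 4, 5, 6, 7, 8, 12

1. weight-scale calibration 73 days ago vs limit 120 → met
2. condition 'operates a transfer station' does not hold → requirement n/a → met
3. tonnage reporting records absent → not met
4. condition 'transports medical waste' holds; landfill permit verification 1012 days ago vs limit 730 → not met
5. vehicles overdue for inspection 1 > 0 → not met
6. vehicle leak inspection 738 days ago vs limit 730 → not met
7. closure/post-closure financial assurance $450,000 < $525,000 → not met
8. pollution liability coverage $375,000 < $425,000 → not met
9. spill-response drill 332 days ago vs limit 365 → met
10. certified spill responders 7 ≥ 4 → met
11. auto liability coverage $350,000 ≥ $300,000 → met
12. driver safety training 95 days ago vs limit 90 → not met
Not met: 3, 4, 5, 6, 7, 8, 12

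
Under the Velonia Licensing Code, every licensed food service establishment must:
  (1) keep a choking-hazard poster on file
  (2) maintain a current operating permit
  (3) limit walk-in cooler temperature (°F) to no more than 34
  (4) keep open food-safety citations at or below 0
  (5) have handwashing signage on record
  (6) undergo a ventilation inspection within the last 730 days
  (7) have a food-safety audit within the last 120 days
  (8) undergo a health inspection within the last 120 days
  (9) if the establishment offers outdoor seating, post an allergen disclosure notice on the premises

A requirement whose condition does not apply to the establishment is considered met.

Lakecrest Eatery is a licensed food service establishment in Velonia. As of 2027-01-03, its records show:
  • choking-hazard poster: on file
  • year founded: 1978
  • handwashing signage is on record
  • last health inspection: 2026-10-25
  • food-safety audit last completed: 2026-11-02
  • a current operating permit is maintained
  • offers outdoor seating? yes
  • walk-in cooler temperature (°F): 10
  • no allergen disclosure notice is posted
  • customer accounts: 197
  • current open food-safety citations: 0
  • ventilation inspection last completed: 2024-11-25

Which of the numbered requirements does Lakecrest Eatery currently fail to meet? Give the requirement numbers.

6, 9

1. choking-hazard poster present → met
2. current operating permit present → met
3. walk-in cooler temperature (°F) 10 ≤ 34 → met
4. open food-safety citations 0 ≤ 0 → met
5. handwashing signage present → met
6. ventilation inspection 769 days ago vs limit 730 → not met
7. food-safety audit 62 days ago vs limit 120 → met
8. health inspection 70 days ago vs limit 120 → met
9. condition 'offers outdoor seating' holds; allergen disclosure notice absent → not met
Not met: 6, 9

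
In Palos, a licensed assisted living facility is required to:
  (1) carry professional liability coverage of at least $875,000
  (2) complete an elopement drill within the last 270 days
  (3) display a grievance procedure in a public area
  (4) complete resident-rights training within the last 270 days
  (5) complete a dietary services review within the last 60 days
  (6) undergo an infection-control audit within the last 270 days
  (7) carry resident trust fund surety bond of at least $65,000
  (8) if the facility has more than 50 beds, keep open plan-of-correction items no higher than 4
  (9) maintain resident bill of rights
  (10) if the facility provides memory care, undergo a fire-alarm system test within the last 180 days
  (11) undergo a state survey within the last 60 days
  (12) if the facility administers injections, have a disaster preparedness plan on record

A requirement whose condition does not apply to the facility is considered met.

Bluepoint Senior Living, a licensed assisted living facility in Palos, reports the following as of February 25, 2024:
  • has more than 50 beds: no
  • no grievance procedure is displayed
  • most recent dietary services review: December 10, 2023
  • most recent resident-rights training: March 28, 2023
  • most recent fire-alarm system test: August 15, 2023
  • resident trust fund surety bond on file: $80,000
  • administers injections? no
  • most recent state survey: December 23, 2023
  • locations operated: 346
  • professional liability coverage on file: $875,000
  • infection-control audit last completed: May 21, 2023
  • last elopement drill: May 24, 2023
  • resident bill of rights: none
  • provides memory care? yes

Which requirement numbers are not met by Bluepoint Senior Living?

1. professional liability coverage $875,000 ≥ $875,000 → met
2. elopement drill 277 days ago vs limit 270 → not met
3. grievance procedure absent → not met
4. resident-rights training 334 days ago vs limit 270 → not met
5. dietary services review 77 days ago vs limit 60 → not met
6. infection-control audit 280 days ago vs limit 270 → not met
7. resident trust fund surety bond $80,000 ≥ $65,000 → met
8. condition 'has more than 50 beds' does not hold → requirement n/a → met
9. resident bill of rights absent → not met
10. condition 'provides memory care' holds; fire-alarm system test 194 days ago vs limit 180 → not met
11. state survey 64 days ago vs limit 60 → not met
12. condition 'administers injections' does not hold → requirement n/a → met
Not met: 2, 3, 4, 5, 6, 9, 10, 11

2, 3, 4, 5, 6, 9, 10, 11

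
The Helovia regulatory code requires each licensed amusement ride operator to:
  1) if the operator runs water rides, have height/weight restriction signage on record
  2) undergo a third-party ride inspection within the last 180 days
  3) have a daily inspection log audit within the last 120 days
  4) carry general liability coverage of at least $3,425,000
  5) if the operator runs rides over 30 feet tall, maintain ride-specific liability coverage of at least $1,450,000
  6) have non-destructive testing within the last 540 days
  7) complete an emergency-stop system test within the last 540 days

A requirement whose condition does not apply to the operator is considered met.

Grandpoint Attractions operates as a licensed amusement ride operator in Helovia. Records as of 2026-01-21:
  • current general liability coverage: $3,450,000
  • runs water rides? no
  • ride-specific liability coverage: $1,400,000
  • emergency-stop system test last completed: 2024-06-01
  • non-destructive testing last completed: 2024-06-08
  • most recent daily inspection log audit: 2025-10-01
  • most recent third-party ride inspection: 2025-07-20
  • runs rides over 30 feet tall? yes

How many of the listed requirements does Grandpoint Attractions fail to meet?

4

1. condition 'runs water rides' does not hold → requirement n/a → met
2. third-party ride inspection 185 days ago vs limit 180 → not met
3. daily inspection log audit 112 days ago vs limit 120 → met
4. general liability coverage $3,450,000 ≥ $3,425,000 → met
5. condition 'runs rides over 30 feet tall' holds; ride-specific liability coverage $1,400,000 < $1,450,000 → not met
6. non-destructive testing 592 days ago vs limit 540 → not met
7. emergency-stop system test 599 days ago vs limit 540 → not met
Not met: 4 of 7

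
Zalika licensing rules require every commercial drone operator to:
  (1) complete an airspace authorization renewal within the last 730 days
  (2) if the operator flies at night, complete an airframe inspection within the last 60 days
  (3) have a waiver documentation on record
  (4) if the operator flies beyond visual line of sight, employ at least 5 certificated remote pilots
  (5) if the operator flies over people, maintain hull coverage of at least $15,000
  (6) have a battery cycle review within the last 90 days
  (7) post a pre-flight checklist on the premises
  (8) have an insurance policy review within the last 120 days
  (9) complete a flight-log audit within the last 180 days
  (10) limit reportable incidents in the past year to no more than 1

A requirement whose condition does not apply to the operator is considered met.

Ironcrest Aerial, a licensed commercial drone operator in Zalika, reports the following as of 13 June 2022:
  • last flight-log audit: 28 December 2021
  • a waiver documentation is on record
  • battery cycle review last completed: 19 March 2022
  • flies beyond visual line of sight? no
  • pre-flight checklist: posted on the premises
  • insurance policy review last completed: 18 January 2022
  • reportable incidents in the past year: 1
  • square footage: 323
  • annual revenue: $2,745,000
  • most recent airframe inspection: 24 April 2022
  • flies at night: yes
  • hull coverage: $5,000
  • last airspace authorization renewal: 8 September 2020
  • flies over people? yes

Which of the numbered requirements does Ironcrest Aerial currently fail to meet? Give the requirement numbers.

1. airspace authorization renewal 643 days ago vs limit 730 → met
2. condition 'flies at night' holds; airframe inspection 50 days ago vs limit 60 → met
3. waiver documentation present → met
4. condition 'flies beyond visual line of sight' does not hold → requirement n/a → met
5. condition 'flies over people' holds; hull coverage $5,000 < $15,000 → not met
6. battery cycle review 86 days ago vs limit 90 → met
7. pre-flight checklist present → met
8. insurance policy review 146 days ago vs limit 120 → not met
9. flight-log audit 167 days ago vs limit 180 → met
10. reportable incidents in the past year 1 ≤ 1 → met
Not met: 5, 8

5, 8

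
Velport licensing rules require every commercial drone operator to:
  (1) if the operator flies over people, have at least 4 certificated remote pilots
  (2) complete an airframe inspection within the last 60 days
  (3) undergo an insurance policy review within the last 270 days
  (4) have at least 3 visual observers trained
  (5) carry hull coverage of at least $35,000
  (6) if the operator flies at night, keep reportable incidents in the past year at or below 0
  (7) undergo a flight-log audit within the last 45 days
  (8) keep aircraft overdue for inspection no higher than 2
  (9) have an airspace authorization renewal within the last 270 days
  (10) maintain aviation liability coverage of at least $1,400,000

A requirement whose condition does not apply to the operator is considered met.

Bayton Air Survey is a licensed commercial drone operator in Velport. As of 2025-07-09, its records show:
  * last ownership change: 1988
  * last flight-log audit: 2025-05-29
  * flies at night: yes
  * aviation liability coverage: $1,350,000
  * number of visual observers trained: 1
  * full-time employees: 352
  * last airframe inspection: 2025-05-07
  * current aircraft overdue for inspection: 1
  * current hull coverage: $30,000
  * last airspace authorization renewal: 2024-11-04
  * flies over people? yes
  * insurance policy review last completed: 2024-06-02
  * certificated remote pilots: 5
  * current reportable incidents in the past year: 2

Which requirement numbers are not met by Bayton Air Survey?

2, 3, 4, 5, 6, 10

1. condition 'flies over people' holds; certificated remote pilots 5 ≥ 4 → met
2. airframe inspection 63 days ago vs limit 60 → not met
3. insurance policy review 402 days ago vs limit 270 → not met
4. visual observers trained 1 < 3 → not met
5. hull coverage $30,000 < $35,000 → not met
6. condition 'flies at night' holds; reportable incidents in the past year 2 > 0 → not met
7. flight-log audit 41 days ago vs limit 45 → met
8. aircraft overdue for inspection 1 ≤ 2 → met
9. airspace authorization renewal 247 days ago vs limit 270 → met
10. aviation liability coverage $1,350,000 < $1,400,000 → not met
Not met: 2, 3, 4, 5, 6, 10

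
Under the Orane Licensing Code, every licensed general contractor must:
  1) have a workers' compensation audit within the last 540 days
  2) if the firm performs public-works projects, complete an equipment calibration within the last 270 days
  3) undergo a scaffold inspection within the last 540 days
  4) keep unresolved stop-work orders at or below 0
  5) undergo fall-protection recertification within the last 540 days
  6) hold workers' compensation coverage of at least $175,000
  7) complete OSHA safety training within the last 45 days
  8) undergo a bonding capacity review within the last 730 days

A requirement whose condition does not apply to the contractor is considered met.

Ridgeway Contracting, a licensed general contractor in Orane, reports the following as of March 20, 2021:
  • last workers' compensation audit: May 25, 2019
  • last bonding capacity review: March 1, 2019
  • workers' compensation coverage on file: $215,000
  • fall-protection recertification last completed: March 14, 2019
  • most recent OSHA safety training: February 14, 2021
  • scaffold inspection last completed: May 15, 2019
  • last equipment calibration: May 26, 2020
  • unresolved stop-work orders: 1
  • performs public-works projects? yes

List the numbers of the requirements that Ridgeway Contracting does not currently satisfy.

1. workers' compensation audit 665 days ago vs limit 540 → not met
2. condition 'performs public-works projects' holds; equipment calibration 298 days ago vs limit 270 → not met
3. scaffold inspection 675 days ago vs limit 540 → not met
4. unresolved stop-work orders 1 > 0 → not met
5. fall-protection recertification 737 days ago vs limit 540 → not met
6. workers' compensation coverage $215,000 ≥ $175,000 → met
7. OSHA safety training 34 days ago vs limit 45 → met
8. bonding capacity review 750 days ago vs limit 730 → not met
Not met: 1, 2, 3, 4, 5, 8

1, 2, 3, 4, 5, 8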